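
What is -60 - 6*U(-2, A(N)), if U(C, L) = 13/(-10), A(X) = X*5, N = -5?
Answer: -261/5 ≈ -52.200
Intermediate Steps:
A(X) = 5*X
U(C, L) = -13/10 (U(C, L) = 13*(-1/10) = -13/10)
-60 - 6*U(-2, A(N)) = -60 - 6*(-13/10) = -60 + 39/5 = -261/5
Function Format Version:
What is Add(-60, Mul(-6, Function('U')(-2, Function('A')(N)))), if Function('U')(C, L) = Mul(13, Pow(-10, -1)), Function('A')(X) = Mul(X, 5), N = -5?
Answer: Rational(-261, 5) ≈ -52.200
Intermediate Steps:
Function('A')(X) = Mul(5, X)
Function('U')(C, L) = Rational(-13, 10) (Function('U')(C, L) = Mul(13, Rational(-1, 10)) = Rational(-13, 10))
Add(-60, Mul(-6, Function('U')(-2, Function('A')(N)))) = Add(-60, Mul(-6, Rational(-13, 10))) = Add(-60, Rational(39, 5)) = Rational(-261, 5)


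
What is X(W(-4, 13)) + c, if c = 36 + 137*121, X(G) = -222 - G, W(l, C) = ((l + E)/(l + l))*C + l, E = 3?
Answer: 131147/8 ≈ 16393.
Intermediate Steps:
W(l, C) = l + C*(3 + l)/(2*l) (W(l, C) = ((l + 3)/(l + l))*C + l = ((3 + l)/((2*l)))*C + l = ((3 + l)*(1/(2*l)))*C + l = ((3 + l)/(2*l))*C + l = C*(3 + l)/(2*l) + l = l + C*(3 + l)/(2*l))
c = 16613 (c = 36 + 16577 = 16613)
X(W(-4, 13)) + c = (-222 - (-4 + (½)*13 + (3/2)*13/(-4))) + 16613 = (-222 - (-4 + 13/2 + (3/2)*13*(-¼))) + 16613 = (-222 - (-4 + 13/2 - 39/8)) + 16613 = (-222 - 1*(-19/8)) + 16613 = (-222 + 19/8) + 16613 = -1757/8 + 16613 = 131147/8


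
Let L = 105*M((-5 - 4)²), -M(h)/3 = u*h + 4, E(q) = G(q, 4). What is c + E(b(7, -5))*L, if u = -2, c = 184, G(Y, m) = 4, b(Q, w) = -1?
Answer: 199264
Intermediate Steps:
E(q) = 4
M(h) = -12 + 6*h (M(h) = -3*(-2*h + 4) = -3*(4 - 2*h) = -12 + 6*h)
L = 49770 (L = 105*(-12 + 6*(-5 - 4)²) = 105*(-12 + 6*(-9)²) = 105*(-12 + 6*81) = 105*(-12 + 486) = 105*474 = 49770)
c + E(b(7, -5))*L = 184 + 4*49770 = 184 + 199080 = 199264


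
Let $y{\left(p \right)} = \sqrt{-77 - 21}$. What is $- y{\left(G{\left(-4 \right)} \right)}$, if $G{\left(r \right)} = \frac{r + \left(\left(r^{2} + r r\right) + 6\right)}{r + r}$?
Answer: $- 7 i \sqrt{2} \approx - 9.8995 i$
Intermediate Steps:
$G{\left(r \right)} = \frac{6 + r + 2 r^{2}}{2 r}$ ($G{\left(r \right)} = \frac{r + \left(\left(r^{2} + r^{2}\right) + 6\right)}{2 r} = \left(r + \left(2 r^{2} + 6\right)\right) \frac{1}{2 r} = \left(r + \left(6 + 2 r^{2}\right)\right) \frac{1}{2 r} = \left(6 + r + 2 r^{2}\right) \frac{1}{2 r} = \frac{6 + r + 2 r^{2}}{2 r}$)
$y{\left(p \right)} = 7 i \sqrt{2}$ ($y{\left(p \right)} = \sqrt{-98} = 7 i \sqrt{2}$)
$- y{\left(G{\left(-4 \right)} \right)} = - 7 i \sqrt{2}$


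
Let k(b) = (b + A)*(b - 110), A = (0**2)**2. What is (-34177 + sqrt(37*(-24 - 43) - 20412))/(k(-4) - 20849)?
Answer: 34177/20393 - I*sqrt(22891)/20393 ≈ 1.6759 - 0.0074191*I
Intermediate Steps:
A = 0 (A = 0**2 = 0)
k(b) = b*(-110 + b) (k(b) = (b + 0)*(b - 110) = b*(-110 + b))
(-34177 + sqrt(37*(-24 - 43) - 20412))/(k(-4) - 20849) = (-34177 + sqrt(37*(-24 - 43) - 20412))/(-4*(-110 - 4) - 20849) = (-34177 + sqrt(37*(-67) - 20412))/(-4*(-114) - 20849) = (-34177 + sqrt(-2479 - 20412))/(456 - 20849) = (-34177 + sqrt(-22891))/(-20393) = (-34177 + I*sqrt(22891))*(-1/20393) = 34177/20393 - I*sqrt(22891)/20393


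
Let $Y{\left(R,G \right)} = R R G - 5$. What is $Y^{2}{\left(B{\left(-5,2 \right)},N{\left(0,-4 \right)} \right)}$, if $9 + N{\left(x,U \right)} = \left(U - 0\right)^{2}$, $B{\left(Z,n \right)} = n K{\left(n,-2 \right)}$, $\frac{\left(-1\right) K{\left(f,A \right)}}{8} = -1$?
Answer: $3193369$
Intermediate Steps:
$K{\left(f,A \right)} = 8$ ($K{\left(f,A \right)} = \left(-8\right) \left(-1\right) = 8$)
$B{\left(Z,n \right)} = 8 n$ ($B{\left(Z,n \right)} = n 8 = 8 n$)
$N{\left(x,U \right)} = -9 + U^{2}$ ($N{\left(x,U \right)} = -9 + \left(U - 0\right)^{2} = -9 + \left(U + 0\right)^{2} = -9 + U^{2}$)
$Y{\left(R,G \right)} = -5 + G R^{2}$ ($Y{\left(R,G \right)} = R^{2} G - 5 = G R^{2} - 5 = -5 + G R^{2}$)
$Y^{2}{\left(B{\left(-5,2 \right)},N{\left(0,-4 \right)} \right)} = \left(-5 + \left(-9 + \left(-4\right)^{2}\right) \left(8 \cdot 2\right)^{2}\right)^{2} = \left(-5 + \left(-9 + 16\right) 16^{2}\right)^{2} = \left(-5 + 7 \cdot 256\right)^{2} = \left(-5 + 1792\right)^{2} = 1787^{2} = 3193369$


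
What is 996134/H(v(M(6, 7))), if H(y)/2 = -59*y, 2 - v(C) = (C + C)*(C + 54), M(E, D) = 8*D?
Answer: 498067/726762 ≈ 0.68532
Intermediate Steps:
v(C) = 2 - 2*C*(54 + C) (v(C) = 2 - (C + C)*(C + 54) = 2 - 2*C*(54 + C))
H(y) = -118*y (H(y) = 2*(-59*y) = -118*y)
996134/H(v(M(6, 7))) = 996134/((-118*(2 - 864*7 - 2*(8*7)**2))) = 996134/((-118*(2 - 108*56 - 2*56**2))) = 996134/((-118*(2 - 6048 - 2*3136))) = 996134/((-118*(2 - 6048 - 6272))) = 996134/((-118*(-12318))) = 996134/1453524 = 996134*(1/1453524) = 498067/726762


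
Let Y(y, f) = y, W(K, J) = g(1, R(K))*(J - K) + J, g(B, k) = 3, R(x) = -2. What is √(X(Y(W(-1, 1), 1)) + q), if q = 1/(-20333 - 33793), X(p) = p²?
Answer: √15950168422/18042 ≈ 7.0000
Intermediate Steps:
W(K, J) = -3*K + 4*J (W(K, J) = 3*(J - K) + J = (-3*K + 3*J) + J = -3*K + 4*J)
q = -1/54126 (q = 1/(-54126) = -1/54126 ≈ -1.8475e-5)
√(X(Y(W(-1, 1), 1)) + q) = √((-3*(-1) + 4*1)² - 1/54126) = √((3 + 4)² - 1/54126) = √(7² - 1/54126) = √(49 - 1/54126) = √(2652173/54126) = √15950168422/18042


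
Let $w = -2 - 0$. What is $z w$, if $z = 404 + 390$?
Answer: $-1588$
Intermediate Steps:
$w = -2$ ($w = -2 + 0 = -2$)
$z = 794$
$z w = 794 \left(-2\right) = -1588$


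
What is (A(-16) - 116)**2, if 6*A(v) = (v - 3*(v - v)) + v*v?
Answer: 5776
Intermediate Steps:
A(v) = v/6 + v**2/6 (A(v) = ((v - 3*(v - v)) + v*v)/6 = ((v - 3*0) + v**2)/6 = ((v + 0) + v**2)/6 = (v + v**2)/6 = v/6 + v**2/6)
(A(-16) - 116)**2 = ((1/6)*(-16)*(1 - 16) - 116)**2 = ((1/6)*(-16)*(-15) - 116)**2 = (40 - 116)**2 = (-76)**2 = 5776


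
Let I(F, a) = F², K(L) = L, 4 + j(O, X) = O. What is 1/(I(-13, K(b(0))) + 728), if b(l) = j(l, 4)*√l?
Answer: 1/897 ≈ 0.0011148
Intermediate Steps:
j(O, X) = -4 + O
b(l) = √l*(-4 + l) (b(l) = (-4 + l)*√l = √l*(-4 + l))
1/(I(-13, K(b(0))) + 728) = 1/((-13)² + 728) = 1/(169 + 728) = 1/897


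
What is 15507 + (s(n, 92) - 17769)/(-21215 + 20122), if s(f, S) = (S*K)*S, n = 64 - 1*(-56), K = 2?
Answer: 16949992/1093 ≈ 15508.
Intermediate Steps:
n = 120 (n = 64 + 56 = 120)
s(f, S) = 2*S² (s(f, S) = (S*2)*S = (2*S)*S = 2*S²)
15507 + (s(n, 92) - 17769)/(-21215 + 20122) = 15507 + (2*92² - 17769)/(-21215 + 20122) = 15507 + (2*8464 - 17769)/(-1093) = 15507 + (16928 - 17769)*(-1/1093) = 15507 - 841*(-1/1093) = 15507 + 841/1093 = 16949992/1093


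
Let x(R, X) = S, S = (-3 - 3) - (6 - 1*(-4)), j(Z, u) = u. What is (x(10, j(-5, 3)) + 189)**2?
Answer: 29929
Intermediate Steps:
S = -16 (S = -6 - (6 + 4) = -6 - 1*10 = -6 - 10 = -16)
x(R, X) = -16
(x(10, j(-5, 3)) + 189)**2 = (-16 + 189)**2 = 173**2 = 29929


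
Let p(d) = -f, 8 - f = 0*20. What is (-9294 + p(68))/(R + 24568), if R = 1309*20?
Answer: -4651/25374 ≈ -0.18330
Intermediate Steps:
R = 26180
f = 8 (f = 8 - 0*20 = 8 - 1*0 = 8 + 0 = 8)
p(d) = -8 (p(d) = -1*8 = -8)
(-9294 + p(68))/(R + 24568) = (-9294 - 8)/(26180 + 24568) = -9302/50748 = -9302*1/50748 = -4651/25374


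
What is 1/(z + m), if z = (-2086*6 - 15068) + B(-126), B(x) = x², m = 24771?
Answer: 1/13063 ≈ 7.6552e-5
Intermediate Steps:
z = -11708 (z = (-2086*6 - 15068) + (-126)² = (-12516 - 15068) + 15876 = -27584 + 15876 = -11708)
1/(z + m) = 1/(-11708 + 24771) = 1/13063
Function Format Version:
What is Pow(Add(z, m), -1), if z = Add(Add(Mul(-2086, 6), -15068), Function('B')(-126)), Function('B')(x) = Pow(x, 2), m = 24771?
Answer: Rational(1, 13063) ≈ 7.6552e-5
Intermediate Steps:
z = -11708 (z = Add(Add(Mul(-2086, 6), -15068), Pow(-126, 2)) = Add(Add(-12516, -15068), 15876) = Add(-27584, 15876) = -11708)
Pow(Add(z, m), -1) = Pow(Add(-11708, 24771), -1) = Pow(13063, -1) = Rational(1, 13063)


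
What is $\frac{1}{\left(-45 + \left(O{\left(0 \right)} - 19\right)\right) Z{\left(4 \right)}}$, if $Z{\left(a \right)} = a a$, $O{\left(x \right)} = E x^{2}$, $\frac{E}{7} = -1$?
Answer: $- \frac{1}{1024} \approx -0.00097656$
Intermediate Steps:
$E = -7$ ($E = 7 \left(-1\right) = -7$)
$O{\left(x \right)} = - 7 x^{2}$
$Z{\left(a \right)} = a^{2}$
$\frac{1}{\left(-45 + \left(O{\left(0 \right)} - 19\right)\right) Z{\left(4 \right)}} = \frac{1}{\left(-45 - \left(19 + 7 \cdot 0^{2}\right)\right) 4^{2}} = \frac{1}{\left(-45 - 19\right) 16} = \frac{1}{\left(-64\right) 16} = \frac{1}{-1024} = - \frac{1}{1024}$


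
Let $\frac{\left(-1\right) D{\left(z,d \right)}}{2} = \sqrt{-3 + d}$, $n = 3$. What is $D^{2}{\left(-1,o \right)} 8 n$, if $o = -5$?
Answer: $-768$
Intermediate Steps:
$D{\left(z,d \right)} = - 2 \sqrt{-3 + d}$
$D^{2}{\left(-1,o \right)} 8 n = \left(- 2 \sqrt{-3 - 5}\right)^{2} \cdot 8 \cdot 3 = \left(- 2 \sqrt{-8}\right)^{2} \cdot 8 \cdot 3 = \left(- 2 \cdot 2 i \sqrt{2}\right)^{2} \cdot 8 \cdot 3 = \left(- 4 i \sqrt{2}\right)^{2} \cdot 8 \cdot 3 = \left(-32\right) 8 \cdot 3 = \left(-256\right) 3 = -768$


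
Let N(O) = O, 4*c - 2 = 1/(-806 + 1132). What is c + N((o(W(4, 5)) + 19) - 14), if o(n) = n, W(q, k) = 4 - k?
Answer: 5869/1304 ≈ 4.5008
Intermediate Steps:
c = 653/1304 (c = ½ + 1/(4*(-806 + 1132)) = ½ + (¼)/326 = ½ + (¼)*(1/326) = ½ + 1/1304 = 653/1304 ≈ 0.50077)
c + N((o(W(4, 5)) + 19) - 14) = 653/1304 + (((4 - 1*5) + 19) - 14) = 653/1304 + (((4 - 5) + 19) - 14) = 653/1304 + ((-1 + 19) - 14) = 653/1304 + (18 - 14) = 653/1304 + 4 = 5869/1304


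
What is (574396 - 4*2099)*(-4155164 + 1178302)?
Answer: -1684903892000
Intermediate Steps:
(574396 - 4*2099)*(-4155164 + 1178302) = (574396 - 8396)*(-2976862) = 566000*(-2976862) = -1684903892000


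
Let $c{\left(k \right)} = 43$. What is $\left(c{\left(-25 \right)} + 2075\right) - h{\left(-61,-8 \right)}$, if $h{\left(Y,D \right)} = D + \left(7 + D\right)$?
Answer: $2127$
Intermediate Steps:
$h{\left(Y,D \right)} = 7 + 2 D$
$\left(c{\left(-25 \right)} + 2075\right) - h{\left(-61,-8 \right)} = \left(43 + 2075\right) - \left(7 + 2 \left(-8\right)\right) = 2118 - \left(7 - 16\right) = 2118 - -9 = 2118 + 9 = 2127$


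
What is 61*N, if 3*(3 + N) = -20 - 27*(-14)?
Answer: 21289/3 ≈ 7096.3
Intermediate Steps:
N = 349/3 (N = -3 + (-20 - 27*(-14))/3 = -3 + (-20 + 378)/3 = -3 + (1/3)*358 = -3 + 358/3 = 349/3 ≈ 116.33)
61*N = 61*(349/3) = 21289/3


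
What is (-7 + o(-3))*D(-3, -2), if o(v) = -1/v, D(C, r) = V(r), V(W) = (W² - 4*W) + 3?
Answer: -100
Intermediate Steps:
V(W) = 3 + W² - 4*W
D(C, r) = 3 + r² - 4*r
(-7 + o(-3))*D(-3, -2) = (-7 - 1/(-3))*(3 + (-2)² - 4*(-2)) = (-7 - 1*(-⅓))*(3 + 4 + 8) = (-7 + ⅓)*15 = -20/3*15 = -100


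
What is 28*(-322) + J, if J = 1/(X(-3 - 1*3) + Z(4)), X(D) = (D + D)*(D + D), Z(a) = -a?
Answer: -1262239/140 ≈ -9016.0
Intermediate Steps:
X(D) = 4*D² (X(D) = (2*D)*(2*D) = 4*D²)
J = 1/140 (J = 1/(4*(-3 - 1*3)² - 1*4) = 1/(4*(-3 - 3)² - 4) = 1/(4*(-6)² - 4) = 1/(4*36 - 4) = 1/(144 - 4) = 1/140 ≈ 0.0071429)
28*(-322) + J = 28*(-322) + 1/140 = -9016 + 1/140 = -1262239/140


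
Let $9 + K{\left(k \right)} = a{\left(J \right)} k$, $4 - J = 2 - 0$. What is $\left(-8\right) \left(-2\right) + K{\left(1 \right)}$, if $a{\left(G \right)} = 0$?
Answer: $7$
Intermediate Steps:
$J = 2$ ($J = 4 - \left(2 - 0\right) = 4 - \left(2 + 0\right) = 4 - 2 = 2$)
$K{\left(k \right)} = -9$ ($K{\left(k \right)} = -9 + 0 k = -9 + 0 = -9$)
$\left(-8\right) \left(-2\right) + K{\left(1 \right)} = \left(-8\right) \left(-2\right) - 9 = 16 - 9 = 7$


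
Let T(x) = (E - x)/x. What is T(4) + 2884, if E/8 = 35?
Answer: 2953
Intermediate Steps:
E = 280 (E = 8*35 = 280)
T(x) = (280 - x)/x
T(4) + 2884 = (280 - 1*4)/4 + 2884 = (280 - 4)/4 + 2884 = (¼)*276 + 2884 = 69 + 2884 = 2953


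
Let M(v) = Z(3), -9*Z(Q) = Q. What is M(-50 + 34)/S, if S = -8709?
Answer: 1/26127 ≈ 3.8275e-5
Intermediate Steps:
Z(Q) = -Q/9
M(v) = -⅓ (M(v) = -⅑*3 = -⅓)
M(-50 + 34)/S = -⅓/(-8709) = -⅓*(-1/8709) = 1/26127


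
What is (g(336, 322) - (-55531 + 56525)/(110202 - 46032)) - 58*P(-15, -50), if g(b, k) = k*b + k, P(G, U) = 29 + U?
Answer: 3520750723/32085 ≈ 1.0973e+5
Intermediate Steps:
g(b, k) = k + b*k (g(b, k) = b*k + k = k + b*k)
(g(336, 322) - (-55531 + 56525)/(110202 - 46032)) - 58*P(-15, -50) = (322*(1 + 336) - (-55531 + 56525)/(110202 - 46032)) - 58*(29 - 50) = (322*337 - 994/64170) - 58*(-21) = (108514 - 994/64170) + 1218 = (108514 - 1*497/32085) + 1218 = (108514 - 497/32085) + 1218 = 3481671193/32085 + 1218 = 3520750723/32085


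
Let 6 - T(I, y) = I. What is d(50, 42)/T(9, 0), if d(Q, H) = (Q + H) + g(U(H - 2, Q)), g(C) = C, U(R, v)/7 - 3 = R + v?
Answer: -743/3 ≈ -247.67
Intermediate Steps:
U(R, v) = 21 + 7*R + 7*v (U(R, v) = 21 + 7*(R + v) = 21 + (7*R + 7*v) = 21 + 7*R + 7*v)
d(Q, H) = 7 + 8*H + 8*Q (d(Q, H) = (Q + H) + (21 + 7*(H - 2) + 7*Q) = (H + Q) + (21 + 7*(-2 + H) + 7*Q) = (H + Q) + (21 + (-14 + 7*H) + 7*Q) = (H + Q) + (7 + 7*H + 7*Q) = 7 + 8*H + 8*Q)
T(I, y) = 6 - I
d(50, 42)/T(9, 0) = (7 + 8*42 + 8*50)/(6 - 1*9) = (7 + 336 + 400)/(6 - 9) = 743/(-3) = 743*(-⅓) = -743/3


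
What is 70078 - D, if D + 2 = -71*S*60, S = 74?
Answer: 385320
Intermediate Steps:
D = -315242 (D = -2 - 71*74*60 = -2 - 5254*60 = -2 - 315240 = -315242)
70078 - D = 70078 - 1*(-315242) = 70078 + 315242 = 385320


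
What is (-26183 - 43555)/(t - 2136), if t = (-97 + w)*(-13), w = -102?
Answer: -69738/451 ≈ -154.63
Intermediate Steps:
t = 2587 (t = (-97 - 102)*(-13) = -199*(-13) = 2587)
(-26183 - 43555)/(t - 2136) = (-26183 - 43555)/(2587 - 2136) = -69738/451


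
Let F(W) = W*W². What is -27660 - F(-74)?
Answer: 377564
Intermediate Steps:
F(W) = W³
-27660 - F(-74) = -27660 - 1*(-74)³ = -27660 - 1*(-405224) = -27660 + 405224 = 377564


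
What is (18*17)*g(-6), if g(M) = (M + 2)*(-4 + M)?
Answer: 12240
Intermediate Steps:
g(M) = (-4 + M)*(2 + M) (g(M) = (2 + M)*(-4 + M) = (-4 + M)*(2 + M))
(18*17)*g(-6) = (18*17)*(-8 + (-6)² - 2*(-6)) = 306*(-8 + 36 + 12) = 306*40 = 12240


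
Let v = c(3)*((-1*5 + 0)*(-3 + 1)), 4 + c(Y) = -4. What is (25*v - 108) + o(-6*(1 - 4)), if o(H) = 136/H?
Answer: -18904/9 ≈ -2100.4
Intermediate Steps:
c(Y) = -8 (c(Y) = -4 - 4 = -8)
v = -80 (v = -8*(-1*5 + 0)*(-3 + 1) = -8*(-5 + 0)*(-2) = -(-40)*(-2) = -8*10 = -80)
(25*v - 108) + o(-6*(1 - 4)) = (25*(-80) - 108) + 136/((-6*(1 - 4))) = (-2000 - 108) + 136/((-6*(-3))) = -2108 + 136/18 = -2108 + 136*(1/18) = -2108 + 68/9 = -18904/9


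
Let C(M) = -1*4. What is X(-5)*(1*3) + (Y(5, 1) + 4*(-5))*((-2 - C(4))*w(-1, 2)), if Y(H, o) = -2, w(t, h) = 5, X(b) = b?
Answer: -235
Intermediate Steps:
C(M) = -4
X(-5)*(1*3) + (Y(5, 1) + 4*(-5))*((-2 - C(4))*w(-1, 2)) = -5*3 + (-2 + 4*(-5))*((-2 - 1*(-4))*5) = -5*3 + (-2 - 20)*((-2 + 4)*5) = -15 - 44*5 = -15 - 22*10 = -15 - 220 = -235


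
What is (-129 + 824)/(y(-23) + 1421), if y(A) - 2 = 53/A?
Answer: 15985/32676 ≈ 0.48920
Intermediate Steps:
y(A) = 2 + 53/A
(-129 + 824)/(y(-23) + 1421) = (-129 + 824)/((2 + 53/(-23)) + 1421) = 695/((2 + 53*(-1/23)) + 1421) = 695/((2 - 53/23) + 1421) = 695/(-7/23 + 1421) = 695/(32676/23) = 695*(23/32676) = 15985/32676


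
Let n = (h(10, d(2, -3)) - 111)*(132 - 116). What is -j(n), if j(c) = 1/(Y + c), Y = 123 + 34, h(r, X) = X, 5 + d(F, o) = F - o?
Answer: 1/1619 ≈ 0.00061767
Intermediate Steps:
d(F, o) = -5 + F - o (d(F, o) = -5 + (F - o) = -5 + F - o)
Y = 157
n = -1776 (n = ((-5 + 2 - 1*(-3)) - 111)*(132 - 116) = ((-5 + 2 + 3) - 111)*16 = (0 - 111)*16 = -111*16 = -1776)
j(c) = 1/(157 + c)
-j(n) = -1/(157 - 1776) = -1/(-1619) = -1*(-1/1619) = 1/1619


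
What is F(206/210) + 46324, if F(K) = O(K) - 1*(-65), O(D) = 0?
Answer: 46389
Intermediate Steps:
F(K) = 65 (F(K) = 0 - 1*(-65) = 0 + 65 = 65)
F(206/210) + 46324 = 65 + 46324 = 46389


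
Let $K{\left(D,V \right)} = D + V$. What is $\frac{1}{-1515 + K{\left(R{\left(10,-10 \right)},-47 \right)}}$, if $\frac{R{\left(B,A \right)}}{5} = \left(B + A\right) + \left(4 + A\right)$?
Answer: $- \frac{1}{1592} \approx -0.00062814$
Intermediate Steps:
$R{\left(B,A \right)} = 20 + 5 B + 10 A$ ($R{\left(B,A \right)} = 5 \left(\left(B + A\right) + \left(4 + A\right)\right) = 5 \left(\left(A + B\right) + \left(4 + A\right)\right) = 5 \left(4 + B + 2 A\right) = 20 + 5 B + 10 A$)
$\frac{1}{-1515 + K{\left(R{\left(10,-10 \right)},-47 \right)}} = \frac{1}{-1515 + \left(\left(20 + 5 \cdot 10 + 10 \left(-10\right)\right) - 47\right)} = \frac{1}{-1515 + \left(\left(20 + 50 - 100\right) - 47\right)} = \frac{1}{-1515 - 77} = \frac{1}{-1592} = - \frac{1}{1592}$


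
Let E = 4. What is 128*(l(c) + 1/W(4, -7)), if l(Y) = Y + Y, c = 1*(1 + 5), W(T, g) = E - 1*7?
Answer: 4480/3 ≈ 1493.3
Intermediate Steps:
W(T, g) = -3 (W(T, g) = 4 - 1*7 = 4 - 7 = -3)
c = 6 (c = 1*6 = 6)
l(Y) = 2*Y
128*(l(c) + 1/W(4, -7)) = 128*(2*6 + 1/(-3)) = 128*(12 - 1/3) = 128*(35/3) = 4480/3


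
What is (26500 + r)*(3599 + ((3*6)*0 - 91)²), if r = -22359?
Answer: 49195080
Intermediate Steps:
(26500 + r)*(3599 + ((3*6)*0 - 91)²) = (26500 - 22359)*(3599 + ((3*6)*0 - 91)²) = 4141*(3599 + (18*0 - 91)²) = 4141*(3599 + (0 - 91)²) = 4141*(3599 + (-91)²) = 4141*(3599 + 8281) = 4141*11880 = 49195080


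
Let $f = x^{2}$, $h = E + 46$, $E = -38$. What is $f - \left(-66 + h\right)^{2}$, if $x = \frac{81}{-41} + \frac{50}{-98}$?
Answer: $- \frac{13552436448}{4036081} \approx -3357.8$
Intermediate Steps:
$h = 8$ ($h = -38 + 46 = 8$)
$x = - \frac{4994}{2009}$ ($x = 81 \left(- \frac{1}{41}\right) + 50 \left(- \frac{1}{98}\right) = - \frac{81}{41} - \frac{25}{49} = - \frac{4994}{2009} \approx -2.4858$)
$f = \frac{24940036}{4036081}$ ($f = \left(- \frac{4994}{2009}\right)^{2} = \frac{24940036}{4036081} \approx 6.1793$)
$f - \left(-66 + h\right)^{2} = \frac{24940036}{4036081} - \left(-66 + 8\right)^{2} = \frac{24940036}{4036081} - \left(-58\right)^{2} = \frac{24940036}{4036081} - 3364 = - \frac{13552436448}{4036081}$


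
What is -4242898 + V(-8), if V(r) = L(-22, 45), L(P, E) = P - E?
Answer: -4242965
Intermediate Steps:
V(r) = -67 (V(r) = -22 - 1*45 = -22 - 45 = -67)
-4242898 + V(-8) = -4242898 - 67 = -4242965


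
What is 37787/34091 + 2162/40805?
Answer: 1615603277/1391083255 ≈ 1.1614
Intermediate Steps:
37787/34091 + 2162/40805 = 1615603277/1391083255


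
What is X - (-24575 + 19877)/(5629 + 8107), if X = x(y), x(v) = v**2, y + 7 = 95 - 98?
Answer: 689149/6868 ≈ 100.34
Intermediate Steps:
y = -10 (y = -7 + (95 - 98) = -7 - 3 = -10)
X = 100 (X = (-10)**2 = 100)
X - (-24575 + 19877)/(5629 + 8107) = 100 - (-24575 + 19877)/(5629 + 8107) = 100 - (-4698)/13736 = 100 - 1*(-2349/6868) = 100 + 2349/6868 = 689149/6868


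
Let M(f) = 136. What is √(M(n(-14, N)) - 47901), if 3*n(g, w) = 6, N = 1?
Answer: I*√47765 ≈ 218.55*I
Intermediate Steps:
n(g, w) = 2 (n(g, w) = (⅓)*6 = 2)
√(M(n(-14, N)) - 47901) = √(136 - 47901) = √(-47765) = I*√47765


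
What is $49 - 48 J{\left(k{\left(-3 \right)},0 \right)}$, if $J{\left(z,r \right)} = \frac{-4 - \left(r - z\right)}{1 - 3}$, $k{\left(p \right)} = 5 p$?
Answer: $-407$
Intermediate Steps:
$J{\left(z,r \right)} = 2 + \frac{r}{2} - \frac{z}{2}$ ($J{\left(z,r \right)} = \frac{-4 + z - r}{-2} = \left(-4 + z - r\right) \left(- \frac{1}{2}\right) = 2 + \frac{r}{2} - \frac{z}{2}$)
$49 - 48 J{\left(k{\left(-3 \right)},0 \right)} = 49 - 48 \left(2 + \frac{1}{2} \cdot 0 - \frac{5 \left(-3\right)}{2}\right) = 49 - 48 \left(2 + 0 - - \frac{15}{2}\right) = 49 - 48 \left(2 + 0 + \frac{15}{2}\right) = 49 - 456 = -407$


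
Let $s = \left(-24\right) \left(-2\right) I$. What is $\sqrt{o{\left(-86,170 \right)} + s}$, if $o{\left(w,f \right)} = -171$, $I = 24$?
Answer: $3 \sqrt{109} \approx 31.321$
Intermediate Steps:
$s = 1152$ ($s = \left(-24\right) \left(-2\right) 24 = 48 \cdot 24 = 1152$)
$\sqrt{o{\left(-86,170 \right)} + s} = \sqrt{-171 + 1152} = \sqrt{981} = 3 \sqrt{109}$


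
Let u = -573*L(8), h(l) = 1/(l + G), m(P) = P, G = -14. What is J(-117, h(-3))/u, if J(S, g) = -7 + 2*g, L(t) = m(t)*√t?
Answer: 121*√2/311712 ≈ 0.00054897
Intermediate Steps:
h(l) = 1/(-14 + l) (h(l) = 1/(l - 14) = 1/(-14 + l))
L(t) = t^(3/2) (L(t) = t*√t = t^(3/2))
u = -9168*√2 ≈ -12966.
J(-117, h(-3))/u = (-7 + 2/(-14 - 3))/((-9168*√2)) = (-7 + 2/(-17))*(-√2/18336) = (-7 + 2*(-1/17))*(-√2/18336) = (-7 - 2/17)*(-√2/18336) = -(-121)*√2/311712 = 121*√2/311712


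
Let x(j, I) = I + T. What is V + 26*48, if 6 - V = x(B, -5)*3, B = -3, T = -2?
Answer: 1275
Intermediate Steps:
x(j, I) = -2 + I (x(j, I) = I - 2 = -2 + I)
V = 27 (V = 6 - (-2 - 5)*3 = 6 - (-7)*3 = 6 - 1*(-21) = 6 + 21 = 27)
V + 26*48 = 27 + 26*48 = 27 + 1248 = 1275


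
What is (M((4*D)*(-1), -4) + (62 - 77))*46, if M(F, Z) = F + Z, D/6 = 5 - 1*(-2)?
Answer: -8602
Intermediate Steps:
D = 42 (D = 6*(5 - 1*(-2)) = 6*(5 + 2) = 6*7 = 42)
(M((4*D)*(-1), -4) + (62 - 77))*46 = (((4*42)*(-1) - 4) + (62 - 77))*46 = ((168*(-1) - 4) - 15)*46 = ((-168 - 4) - 15)*46 = (-172 - 15)*46 = -187*46 = -8602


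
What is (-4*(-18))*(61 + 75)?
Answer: 9792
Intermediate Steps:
(-4*(-18))*(61 + 75) = 72*136 = 9792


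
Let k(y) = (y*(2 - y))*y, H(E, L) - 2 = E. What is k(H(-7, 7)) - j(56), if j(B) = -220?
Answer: 395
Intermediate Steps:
H(E, L) = 2 + E
k(y) = y²*(2 - y)
k(H(-7, 7)) - j(56) = (2 - 7)²*(2 - (2 - 7)) - 1*(-220) = (-5)²*(2 - 1*(-5)) + 220 = 25*(2 + 5) + 220 = 25*7 + 220 = 175 + 220 = 395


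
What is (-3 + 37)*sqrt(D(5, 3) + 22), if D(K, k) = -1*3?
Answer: 34*sqrt(19) ≈ 148.20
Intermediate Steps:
D(K, k) = -3
(-3 + 37)*sqrt(D(5, 3) + 22) = (-3 + 37)*sqrt(-3 + 22) = 34*sqrt(19)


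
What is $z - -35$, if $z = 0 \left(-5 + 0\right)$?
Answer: $35$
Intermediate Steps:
$z = 0$ ($z = 0 \left(-5\right) = 0$)
$z - -35 = 0 - -35 = 0 + 35 = 35$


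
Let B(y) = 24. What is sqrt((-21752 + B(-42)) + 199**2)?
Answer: sqrt(17873) ≈ 133.69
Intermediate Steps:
sqrt((-21752 + B(-42)) + 199**2) = sqrt((-21752 + 24) + 199**2) = sqrt(-21728 + 39601) = sqrt(17873)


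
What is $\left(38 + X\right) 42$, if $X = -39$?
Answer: $-42$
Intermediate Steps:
$\left(38 + X\right) 42 = \left(38 - 39\right) 42 = \left(-1\right) 42 = -42$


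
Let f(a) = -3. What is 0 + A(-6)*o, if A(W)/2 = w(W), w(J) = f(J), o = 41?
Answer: -246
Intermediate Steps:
w(J) = -3
A(W) = -6 (A(W) = 2*(-3) = -6)
0 + A(-6)*o = 0 - 6*41 = 0 - 246 = -246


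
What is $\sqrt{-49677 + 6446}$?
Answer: $i \sqrt{43231} \approx 207.92 i$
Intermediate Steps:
$\sqrt{-49677 + 6446} = \sqrt{-43231} = i \sqrt{43231}$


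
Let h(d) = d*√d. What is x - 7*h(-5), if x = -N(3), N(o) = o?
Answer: -3 + 35*I*√5 ≈ -3.0 + 78.262*I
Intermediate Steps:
h(d) = d^(3/2)
x = -3 (x = -1*3 = -3)
x - 7*h(-5) = -3 - (-35)*I*√5 = -3 + 35*I*√5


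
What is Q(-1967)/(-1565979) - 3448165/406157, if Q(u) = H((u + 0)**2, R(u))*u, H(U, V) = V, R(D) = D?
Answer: -6971211559508/636033332703 ≈ -10.960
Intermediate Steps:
Q(u) = u**2 (Q(u) = u*u = u**2)
Q(-1967)/(-1565979) - 3448165/406157 = (-1967)**2/(-1565979) - 3448165/406157 = 3869089*(-1/1565979) - 3448165*1/406157 = -3869089/1565979 - 3448165/406157 = -6971211559508/636033332703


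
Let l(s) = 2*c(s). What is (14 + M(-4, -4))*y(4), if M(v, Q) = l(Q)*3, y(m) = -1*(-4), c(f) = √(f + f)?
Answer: 56 + 48*I*√2 ≈ 56.0 + 67.882*I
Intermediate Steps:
c(f) = √2*√f (c(f) = √(2*f) = √2*√f)
y(m) = 4
l(s) = 2*√2*√s (l(s) = 2*(√2*√s) = 2*√2*√s)
M(v, Q) = 6*√2*√Q (M(v, Q) = (2*√2*√Q)*3 = 6*√2*√Q)
(14 + M(-4, -4))*y(4) = (14 + 6*√2*√(-4))*4 = (14 + 6*√2*(2*I))*4 = (14 + 12*I*√2)*4 = 56 + 48*I*√2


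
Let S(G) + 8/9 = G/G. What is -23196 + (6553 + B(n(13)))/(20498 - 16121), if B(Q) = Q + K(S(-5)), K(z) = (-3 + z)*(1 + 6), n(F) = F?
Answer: -913701116/39393 ≈ -23195.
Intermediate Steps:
S(G) = 1/9 (S(G) = -8/9 + G/G = -8/9 + 1 = 1/9)
K(z) = -21 + 7*z (K(z) = (-3 + z)*7 = -21 + 7*z)
B(Q) = -182/9 + Q (B(Q) = Q + (-21 + 7*(1/9)) = Q + (-21 + 7/9) = Q - 182/9 = -182/9 + Q)
-23196 + (6553 + B(n(13)))/(20498 - 16121) = -23196 + (6553 + (-182/9 + 13))/(20498 - 16121) = -23196 + (6553 - 65/9)/4377 = -23196 + (58912/9)*(1/4377) = -23196 + 58912/39393 = -913701116/39393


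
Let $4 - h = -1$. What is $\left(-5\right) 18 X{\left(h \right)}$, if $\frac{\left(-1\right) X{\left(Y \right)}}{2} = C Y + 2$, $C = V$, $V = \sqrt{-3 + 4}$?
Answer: $1260$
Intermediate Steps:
$h = 5$ ($h = 4 - -1 = 4 + 1 = 5$)
$V = 1$ ($V = \sqrt{1} = 1$)
$C = 1$
$X{\left(Y \right)} = -4 - 2 Y$ ($X{\left(Y \right)} = - 2 \left(1 Y + 2\right) = - 2 \left(Y + 2\right) = - 2 \left(2 + Y\right) = -4 - 2 Y$)
$\left(-5\right) 18 X{\left(h \right)} = \left(-5\right) 18 \left(-4 - 10\right) = - 90 \left(-4 - 10\right) = \left(-90\right) \left(-14\right) = 1260$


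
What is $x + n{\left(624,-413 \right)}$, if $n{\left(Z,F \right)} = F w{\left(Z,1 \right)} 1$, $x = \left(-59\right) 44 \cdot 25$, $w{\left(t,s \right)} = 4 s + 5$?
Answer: $-68617$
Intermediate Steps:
$w{\left(t,s \right)} = 5 + 4 s$
$x = -64900$ ($x = \left(-2596\right) 25 = -64900$)
$n{\left(Z,F \right)} = 9 F$ ($n{\left(Z,F \right)} = F \left(5 + 4 \cdot 1\right) 1 = F \left(5 + 4\right) 1 = F 9 \cdot 1 = 9 F 1 = 9 F$)
$x + n{\left(624,-413 \right)} = -64900 + 9 \left(-413\right) = -64900 - 3717 = -68617$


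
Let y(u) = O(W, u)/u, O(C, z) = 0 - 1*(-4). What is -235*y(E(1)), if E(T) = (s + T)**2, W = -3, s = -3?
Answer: -235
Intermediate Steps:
E(T) = (-3 + T)**2
O(C, z) = 4 (O(C, z) = 0 + 4 = 4)
y(u) = 4/u
-235*y(E(1)) = -940/((-3 + 1)**2) = -940/((-2)**2) = -940/4 = -235*1 = -235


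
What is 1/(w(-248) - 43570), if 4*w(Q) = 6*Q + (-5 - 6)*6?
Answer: -2/87917 ≈ -2.2749e-5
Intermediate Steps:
w(Q) = -33/2 + 3*Q/2 (w(Q) = (6*Q + (-5 - 6)*6)/4 = (6*Q - 11*6)/4 = (6*Q - 66)/4 = (-66 + 6*Q)/4 = -33/2 + 3*Q/2)
1/(w(-248) - 43570) = 1/((-33/2 + (3/2)*(-248)) - 43570) = 1/((-33/2 - 372) - 43570) = 1/(-777/2 - 43570) = 1/(-87917/2) = -2/87917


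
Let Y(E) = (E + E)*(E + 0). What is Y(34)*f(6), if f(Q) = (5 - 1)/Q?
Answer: 4624/3 ≈ 1541.3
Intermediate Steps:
f(Q) = 4/Q
Y(E) = 2*E**2 (Y(E) = (2*E)*E = 2*E**2)
Y(34)*f(6) = (2*34**2)*(4/6) = (2*1156)*(4*(1/6)) = 2312*(2/3) = 4624/3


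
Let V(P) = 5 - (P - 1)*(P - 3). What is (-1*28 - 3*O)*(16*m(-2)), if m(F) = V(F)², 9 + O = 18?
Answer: -88000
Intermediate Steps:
O = 9 (O = -9 + 18 = 9)
V(P) = 5 - (-1 + P)*(-3 + P)
m(F) = (2 - F² + 4*F)²
(-1*28 - 3*O)*(16*m(-2)) = (-1*28 - 3*9)*(16*(2 - 1*(-2)² + 4*(-2))²) = (-28 - 27)*(16*(2 - 1*4 - 8)²) = -880*(2 - 4 - 8)² = -880*(-10)² = -880*100 = -55*1600 = -88000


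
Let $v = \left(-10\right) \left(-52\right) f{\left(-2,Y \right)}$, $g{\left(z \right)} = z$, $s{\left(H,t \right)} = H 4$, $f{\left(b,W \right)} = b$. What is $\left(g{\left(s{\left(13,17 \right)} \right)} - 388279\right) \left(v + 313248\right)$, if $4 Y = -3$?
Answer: $-121207575216$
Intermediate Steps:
$Y = - \frac{3}{4}$ ($Y = \frac{1}{4} \left(-3\right) = - \frac{3}{4} \approx -0.75$)
$s{\left(H,t \right)} = 4 H$
$v = -1040$ ($v = \left(-10\right) \left(-52\right) \left(-2\right) = 520 \left(-2\right) = -1040$)
$\left(g{\left(s{\left(13,17 \right)} \right)} - 388279\right) \left(v + 313248\right) = \left(4 \cdot 13 - 388279\right) \left(-1040 + 313248\right) = \left(52 - 388279\right) 312208 = \left(-388227\right) 312208 = -121207575216$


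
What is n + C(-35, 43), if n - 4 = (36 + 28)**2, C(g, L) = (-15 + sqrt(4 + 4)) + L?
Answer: 4128 + 2*sqrt(2) ≈ 4130.8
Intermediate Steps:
C(g, L) = -15 + L + 2*sqrt(2) (C(g, L) = (-15 + sqrt(8)) + L = (-15 + 2*sqrt(2)) + L = -15 + L + 2*sqrt(2))
n = 4100 (n = 4 + (36 + 28)**2 = 4 + 64**2 = 4 + 4096 = 4100)
n + C(-35, 43) = 4100 + (-15 + 43 + 2*sqrt(2)) = 4100 + (28 + 2*sqrt(2)) = 4128 + 2*sqrt(2)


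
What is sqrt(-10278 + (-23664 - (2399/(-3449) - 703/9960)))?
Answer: I*sqrt(10013195609770113930)/17176020 ≈ 184.23*I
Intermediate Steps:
sqrt(-10278 + (-23664 - (2399/(-3449) - 703/9960))) = sqrt(-10278 + (-23664 - (2399*(-1/3449) - 703*1/9960))) = sqrt(-10278 + (-23664 - (-2399/3449 - 703/9960))) = sqrt(-10278 + (-23664 - 1*(-26318687/34352040))) = sqrt(-10278 + (-23664 + 26318687/34352040)) = sqrt(-10278 - 812880355873/34352040) = sqrt(-1165950622993/34352040) = I*sqrt(10013195609770113930)/17176020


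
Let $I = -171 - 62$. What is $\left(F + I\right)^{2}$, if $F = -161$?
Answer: $155236$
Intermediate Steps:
$I = -233$ ($I = -171 - 62 = -233$)
$\left(F + I\right)^{2} = \left(-161 - 233\right)^{2} = \left(-394\right)^{2} = 155236$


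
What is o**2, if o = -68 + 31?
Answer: 1369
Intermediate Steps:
o = -37
o**2 = (-37)**2 = 1369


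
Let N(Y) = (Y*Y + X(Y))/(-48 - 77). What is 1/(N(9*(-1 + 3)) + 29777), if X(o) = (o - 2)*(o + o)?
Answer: 5/148849 ≈ 3.3591e-5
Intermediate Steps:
X(o) = 2*o*(-2 + o) (X(o) = (-2 + o)*(2*o) = 2*o*(-2 + o))
N(Y) = -Y²/125 - 2*Y*(-2 + Y)/125 (N(Y) = (Y*Y + 2*Y*(-2 + Y))/(-48 - 77) = (Y² + 2*Y*(-2 + Y))/(-125) = (Y² + 2*Y*(-2 + Y))*(-1/125) = -Y²/125 - 2*Y*(-2 + Y)/125)
1/(N(9*(-1 + 3)) + 29777) = 1/((9*(-1 + 3))*(4 - 27*(-1 + 3))/125 + 29777) = 1/((9*2)*(4 - 27*2)/125 + 29777) = 1/((1/125)*18*(4 - 3*18) + 29777) = 1/((1/125)*18*(4 - 54) + 29777) = 1/((1/125)*18*(-50) + 29777) = 1/(-36/5 + 29777) = 1/(148849/5) = 5/148849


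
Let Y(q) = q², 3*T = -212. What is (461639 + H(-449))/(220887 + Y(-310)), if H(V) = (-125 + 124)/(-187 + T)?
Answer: 356846950/245030951 ≈ 1.4563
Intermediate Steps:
T = -212/3 (T = (⅓)*(-212) = -212/3 ≈ -70.667)
H(V) = 3/773 (H(V) = (-125 + 124)/(-187 - 212/3) = -1/(-773/3) = -1*(-3/773) = 3/773)
(461639 + H(-449))/(220887 + Y(-310)) = (461639 + 3/773)/(220887 + (-310)²) = 356846950/(773*(220887 + 96100)) = (356846950/773)/316987 = (356846950/773)*(1/316987) = 356846950/245030951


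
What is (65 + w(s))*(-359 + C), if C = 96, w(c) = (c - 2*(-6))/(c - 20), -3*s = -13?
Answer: -790578/47 ≈ -16821.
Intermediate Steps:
s = 13/3 (s = -⅓*(-13) = 13/3 ≈ 4.3333)
w(c) = (12 + c)/(-20 + c) (w(c) = (c + 12)/(-20 + c) = (12 + c)/(-20 + c))
(65 + w(s))*(-359 + C) = (65 + (12 + 13/3)/(-20 + 13/3))*(-359 + 96) = (65 + (49/3)/(-47/3))*(-263) = (65 - 3/47*49/3)*(-263) = (65 - 49/47)*(-263) = (3006/47)*(-263) = -790578/47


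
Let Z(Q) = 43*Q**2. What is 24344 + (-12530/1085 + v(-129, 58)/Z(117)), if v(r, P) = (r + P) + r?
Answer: 444004871662/18247437 ≈ 24332.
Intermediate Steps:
v(r, P) = P + 2*r (v(r, P) = (P + r) + r = P + 2*r)
24344 + (-12530/1085 + v(-129, 58)/Z(117)) = 24344 + (-12530/1085 + (58 + 2*(-129))/((43*117**2))) = 24344 + (-12530*1/1085 + (58 - 258)/((43*13689))) = 24344 + (-358/31 - 200/588627) = 24344 - 210734666/18247437 = 444004871662/18247437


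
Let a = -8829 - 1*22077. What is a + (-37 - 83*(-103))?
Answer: -22394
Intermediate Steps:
a = -30906 (a = -8829 - 22077 = -30906)
a + (-37 - 83*(-103)) = -30906 + (-37 - 83*(-103)) = -30906 + (-37 + 8549) = -30906 + 8512 = -22394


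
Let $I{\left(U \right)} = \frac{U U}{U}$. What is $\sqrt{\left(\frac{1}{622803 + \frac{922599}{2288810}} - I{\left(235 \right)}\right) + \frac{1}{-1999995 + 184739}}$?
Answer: $\frac{i \sqrt{393373472265625629073302188425092775254}}{1293804342521917212} \approx 15.33 i$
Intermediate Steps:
$I{\left(U \right)} = U$ ($I{\left(U \right)} = \frac{U^{2}}{U} = U$)
$\sqrt{\left(\frac{1}{622803 + \frac{922599}{2288810}} - I{\left(235 \right)}\right) + \frac{1}{-1999995 + 184739}} = \sqrt{\left(\frac{1}{622803 + \frac{922599}{2288810}} - 235\right) + \frac{1}{-1999995 + 184739}} = \sqrt{\left(\frac{1}{622803 + 922599 \cdot \frac{1}{2288810}} - 235\right) + \frac{1}{-1815256}} = \sqrt{\left(\frac{1}{622803 + \frac{922599}{2288810}} - 235\right) - \frac{1}{1815256}} = \sqrt{\left(\frac{1}{\frac{1425478657029}{2288810}} - 235\right) - \frac{1}{1815256}} = \sqrt{\left(\frac{2288810}{1425478657029} - 235\right) - \frac{1}{1815256}} = \sqrt{- \frac{334987482113005}{1425478657029} - \frac{1}{1815256}} = \sqrt{- \frac{608088038256003661309}{2587608685043834424}} = \frac{i \sqrt{393373472265625629073302188425092775254}}{1293804342521917212}$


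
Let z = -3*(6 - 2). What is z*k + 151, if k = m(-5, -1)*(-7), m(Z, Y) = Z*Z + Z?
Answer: 1831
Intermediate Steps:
m(Z, Y) = Z + Z² (m(Z, Y) = Z² + Z = Z + Z²)
z = -12 (z = -3*4 = -12)
k = -140 (k = -5*(1 - 5)*(-7) = -5*(-4)*(-7) = 20*(-7) = -140)
z*k + 151 = -12*(-140) + 151 = 1680 + 151 = 1831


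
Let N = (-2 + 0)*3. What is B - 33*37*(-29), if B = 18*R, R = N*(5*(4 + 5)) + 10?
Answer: 30729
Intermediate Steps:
N = -6 (N = -2*3 = -6)
R = -260 (R = -30*(4 + 5) + 10 = -30*9 + 10 = -6*45 + 10 = -270 + 10 = -260)
B = -4680 (B = 18*(-260) = -4680)
B - 33*37*(-29) = -4680 - 33*37*(-29) = -4680 - 1221*(-29) = -4680 + 35409 = 30729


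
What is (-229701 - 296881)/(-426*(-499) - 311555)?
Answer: 526582/98981 ≈ 5.3200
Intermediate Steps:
(-229701 - 296881)/(-426*(-499) - 311555) = -526582/(212574 - 311555) = -526582/(-98981) = -526582*(-1/98981) = 526582/98981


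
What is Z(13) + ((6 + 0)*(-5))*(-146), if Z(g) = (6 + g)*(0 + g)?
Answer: 4627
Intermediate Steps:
Z(g) = g*(6 + g) (Z(g) = (6 + g)*g = g*(6 + g))
Z(13) + ((6 + 0)*(-5))*(-146) = 13*(6 + 13) + ((6 + 0)*(-5))*(-146) = 13*19 + (6*(-5))*(-146) = 247 - 30*(-146) = 247 + 4380 = 4627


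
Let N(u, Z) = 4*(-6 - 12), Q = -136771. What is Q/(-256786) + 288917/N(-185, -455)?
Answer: -37089996625/9244296 ≈ -4012.2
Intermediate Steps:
N(u, Z) = -72 (N(u, Z) = 4*(-18) = -72)
Q/(-256786) + 288917/N(-185, -455) = -136771/(-256786) + 288917/(-72) = -136771*(-1/256786) + 288917*(-1/72) = 136771/256786 - 288917/72 = -37089996625/9244296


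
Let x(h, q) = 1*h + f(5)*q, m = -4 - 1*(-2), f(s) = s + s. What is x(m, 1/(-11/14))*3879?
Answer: -628398/11 ≈ -57127.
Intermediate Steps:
f(s) = 2*s
m = -2 (m = -4 + 2 = -2)
x(h, q) = h + 10*q (x(h, q) = 1*h + (2*5)*q = h + 10*q)
x(m, 1/(-11/14))*3879 = (-2 + 10/((-11/14)))*3879 = (-2 + 10/((-11*1/14)))*3879 = (-2 + 10/(-11/14))*3879 = (-2 + 10*(-14/11))*3879 = (-2 - 140/11)*3879 = -162/11*3879 = -628398/11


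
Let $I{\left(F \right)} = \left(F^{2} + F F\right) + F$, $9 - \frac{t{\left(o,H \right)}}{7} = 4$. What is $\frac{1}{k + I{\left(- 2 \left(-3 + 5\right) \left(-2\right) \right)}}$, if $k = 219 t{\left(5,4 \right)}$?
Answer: $\frac{1}{7801} \approx 0.00012819$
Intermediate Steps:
$t{\left(o,H \right)} = 35$ ($t{\left(o,H \right)} = 63 - 28 = 35$)
$I{\left(F \right)} = F + 2 F^{2}$ ($I{\left(F \right)} = \left(F^{2} + F^{2}\right) + F = 2 F^{2} + F = F + 2 F^{2}$)
$k = 7665$ ($k = 219 \cdot 35 = 7665$)
$\frac{1}{k + I{\left(- 2 \left(-3 + 5\right) \left(-2\right) \right)}} = \frac{1}{7665 + - 2 \left(-3 + 5\right) \left(-2\right) \left(1 + 2 \left(- 2 \left(-3 + 5\right) \left(-2\right)\right)\right)} = \frac{1}{7665 + - 2 \cdot 2 \left(-2\right) \left(1 + 2 \left(- 2 \cdot 2 \left(-2\right)\right)\right)} = \frac{1}{7665 + \left(-2\right) \left(-4\right) \left(1 + 2 \left(\left(-2\right) \left(-4\right)\right)\right)} = \frac{1}{7665 + 8 \left(1 + 2 \cdot 8\right)} = \frac{1}{7665 + 8 \left(1 + 16\right)} = \frac{1}{7665 + 8 \cdot 17} = \frac{1}{7665 + 136} = \frac{1}{7801}$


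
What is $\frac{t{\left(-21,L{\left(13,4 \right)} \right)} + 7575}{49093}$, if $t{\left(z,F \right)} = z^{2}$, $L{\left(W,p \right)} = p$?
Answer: $\frac{8016}{49093} \approx 0.16328$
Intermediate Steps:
$\frac{t{\left(-21,L{\left(13,4 \right)} \right)} + 7575}{49093} = \frac{\left(-21\right)^{2} + 7575}{49093} = \left(441 + 7575\right) \frac{1}{49093} = 8016 \cdot \frac{1}{49093} = \frac{8016}{49093}$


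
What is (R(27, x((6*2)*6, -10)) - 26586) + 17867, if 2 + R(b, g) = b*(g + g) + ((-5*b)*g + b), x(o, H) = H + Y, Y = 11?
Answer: -8775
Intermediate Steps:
x(o, H) = 11 + H (x(o, H) = H + 11 = 11 + H)
R(b, g) = -2 + b - 3*b*g (R(b, g) = -2 + (b*(g + g) + ((-5*b)*g + b)) = -2 + (b*(2*g) + (-5*b*g + b)) = -2 + (2*b*g + (b - 5*b*g)) = -2 + (b - 3*b*g) = -2 + b - 3*b*g)
(R(27, x((6*2)*6, -10)) - 26586) + 17867 = ((-2 + 27 - 3*27*(11 - 10)) - 26586) + 17867 = ((-2 + 27 - 3*27*1) - 26586) + 17867 = ((-2 + 27 - 81) - 26586) + 17867 = (-56 - 26586) + 17867 = -26642 + 17867 = -8775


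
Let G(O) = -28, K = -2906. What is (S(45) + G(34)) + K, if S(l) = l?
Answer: -2889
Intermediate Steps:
(S(45) + G(34)) + K = (45 - 28) - 2906 = 17 - 2906 = -2889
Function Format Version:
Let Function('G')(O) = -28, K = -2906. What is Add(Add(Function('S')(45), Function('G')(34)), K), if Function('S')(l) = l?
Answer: -2889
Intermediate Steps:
Add(Add(Function('S')(45), Function('G')(34)), K) = Add(Add(45, -28), -2906) = Add(17, -2906) = -2889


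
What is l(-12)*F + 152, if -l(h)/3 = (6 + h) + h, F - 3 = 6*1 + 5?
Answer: 908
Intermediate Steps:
F = 14 (F = 3 + (6*1 + 5) = 3 + (6 + 5) = 3 + 11 = 14)
l(h) = -18 - 6*h (l(h) = -3*((6 + h) + h) = -3*(6 + 2*h) = -18 - 6*h)
l(-12)*F + 152 = (-18 - 6*(-12))*14 + 152 = (-18 + 72)*14 + 152 = 54*14 + 152 = 756 + 152 = 908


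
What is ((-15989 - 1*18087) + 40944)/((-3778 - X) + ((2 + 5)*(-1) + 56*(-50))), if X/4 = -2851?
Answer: 6868/4819 ≈ 1.4252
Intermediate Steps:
X = -11404 (X = 4*(-2851) = -11404)
((-15989 - 1*18087) + 40944)/((-3778 - X) + ((2 + 5)*(-1) + 56*(-50))) = ((-15989 - 1*18087) + 40944)/((-3778 - 1*(-11404)) + ((2 + 5)*(-1) + 56*(-50))) = ((-15989 - 18087) + 40944)/((-3778 + 11404) + (7*(-1) - 2800)) = (-34076 + 40944)/(7626 + (-7 - 2800)) = 6868/(7626 - 2807) = 6868/4819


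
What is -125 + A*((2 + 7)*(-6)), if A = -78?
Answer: 4087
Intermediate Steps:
-125 + A*((2 + 7)*(-6)) = -125 - 78*(2 + 7)*(-6) = -125 - 702*(-6) = -125 - 78*(-54) = -125 + 4212 = 4087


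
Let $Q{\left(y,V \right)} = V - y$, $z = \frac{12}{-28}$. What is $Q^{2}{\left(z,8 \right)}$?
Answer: $\frac{3481}{49} \approx 71.041$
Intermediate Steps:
$z = - \frac{3}{7}$ ($z = 12 \left(- \frac{1}{28}\right) = - \frac{3}{7} \approx -0.42857$)
$Q^{2}{\left(z,8 \right)} = \left(8 - - \frac{3}{7}\right)^{2} = \left(8 + \frac{3}{7}\right)^{2} = \left(\frac{59}{7}\right)^{2} = \frac{3481}{49}$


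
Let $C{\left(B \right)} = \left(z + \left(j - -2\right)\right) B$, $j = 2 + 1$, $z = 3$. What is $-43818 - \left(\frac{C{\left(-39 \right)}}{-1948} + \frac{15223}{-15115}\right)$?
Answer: $- \frac{322538282459}{7361005} \approx -43817.0$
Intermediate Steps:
$j = 3$
$C{\left(B \right)} = 8 B$ ($C{\left(B \right)} = \left(3 + \left(3 - -2\right)\right) B = \left(3 + \left(3 + 2\right)\right) B = \left(3 + 5\right) B = 8 B$)
$-43818 - \left(\frac{C{\left(-39 \right)}}{-1948} + \frac{15223}{-15115}\right) = -43818 - \left(\frac{8 \left(-39\right)}{-1948} + \frac{15223}{-15115}\right) = -43818 - \left(\left(-312\right) \left(- \frac{1}{1948}\right) + 15223 \left(- \frac{1}{15115}\right)\right) = -43818 - \left(\frac{78}{487} - \frac{15223}{15115}\right) = -43818 - - \frac{6234631}{7361005} = -43818 + \frac{6234631}{7361005} = - \frac{322538282459}{7361005}$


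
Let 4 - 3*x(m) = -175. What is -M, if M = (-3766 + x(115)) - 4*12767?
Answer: 164323/3 ≈ 54774.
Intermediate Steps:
x(m) = 179/3 (x(m) = 4/3 - 1/3*(-175) = 4/3 + 175/3 = 179/3)
M = -164323/3 (M = (-3766 + 179/3) - 4*12767 = -11119/3 - 51068 = -164323/3 ≈ -54774.)
-M = -1*(-164323/3) = 164323/3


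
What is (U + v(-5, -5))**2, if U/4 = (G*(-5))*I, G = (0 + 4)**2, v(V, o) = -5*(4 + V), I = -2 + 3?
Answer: 99225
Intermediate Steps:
I = 1
v(V, o) = -20 - 5*V
G = 16 (G = 4**2 = 16)
U = -320 (U = 4*((16*(-5))*1) = 4*(-80*1) = 4*(-80) = -320)
(U + v(-5, -5))**2 = (-320 + (-20 - 5*(-5)))**2 = (-320 + (-20 + 25))**2 = (-320 + 5)**2 = (-315)**2 = 99225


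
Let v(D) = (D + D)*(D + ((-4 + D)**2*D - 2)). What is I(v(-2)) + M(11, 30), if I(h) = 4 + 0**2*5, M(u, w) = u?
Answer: 15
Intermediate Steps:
v(D) = 2*D*(-2 + D + D*(-4 + D)**2) (v(D) = (2*D)*(D + (D*(-4 + D)**2 - 2)) = (2*D)*(D + (-2 + D*(-4 + D)**2)) = (2*D)*(-2 + D + D*(-4 + D)**2) = 2*D*(-2 + D + D*(-4 + D)**2))
I(h) = 4 (I(h) = 4 + 0*5 = 4 + 0 = 4)
I(v(-2)) + M(11, 30) = 4 + 11 = 15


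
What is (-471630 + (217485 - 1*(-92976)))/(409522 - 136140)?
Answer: -161169/273382 ≈ -0.58954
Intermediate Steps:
(-471630 + (217485 - 1*(-92976)))/(409522 - 136140) = (-471630 + (217485 + 92976))/273382 = (-471630 + 310461)*(1/273382) = -161169*1/273382 = -161169/273382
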